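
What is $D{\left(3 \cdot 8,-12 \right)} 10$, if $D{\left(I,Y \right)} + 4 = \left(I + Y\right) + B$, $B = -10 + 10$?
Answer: $80$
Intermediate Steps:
$B = 0$
$D{\left(I,Y \right)} = -4 + I + Y$ ($D{\left(I,Y \right)} = -4 + \left(\left(I + Y\right) + 0\right) = -4 + \left(I + Y\right) = -4 + I + Y$)
$D{\left(3 \cdot 8,-12 \right)} 10 = \left(-4 + 3 \cdot 8 - 12\right) 10 = \left(-4 + 24 - 12\right) 10 = 8 \cdot 10 = 80$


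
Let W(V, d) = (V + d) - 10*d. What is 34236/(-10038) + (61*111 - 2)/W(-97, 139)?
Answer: -19016225/2255204 ≈ -8.4322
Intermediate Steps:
W(V, d) = V - 9*d
34236/(-10038) + (61*111 - 2)/W(-97, 139) = 34236/(-10038) + (61*111 - 2)/(-97 - 9*139) = 34236*(-1/10038) + (6771 - 2)/(-97 - 1251) = -5706/1673 + 6769/(-1348) = -5706/1673 + 6769*(-1/1348) = -5706/1673 - 6769/1348 = -19016225/2255204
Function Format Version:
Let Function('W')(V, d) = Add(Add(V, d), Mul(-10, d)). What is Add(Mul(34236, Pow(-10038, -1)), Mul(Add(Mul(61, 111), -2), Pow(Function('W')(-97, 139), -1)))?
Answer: Rational(-19016225, 2255204) ≈ -8.4322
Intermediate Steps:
Function('W')(V, d) = Add(V, Mul(-9, d))
Add(Mul(34236, Pow(-10038, -1)), Mul(Add(Mul(61, 111), -2), Pow(Function('W')(-97, 139), -1))) = Add(Mul(34236, Pow(-10038, -1)), Mul(Add(Mul(61, 111), -2), Pow(Add(-97, Mul(-9, 139)), -1))) = Add(Mul(34236, Rational(-1, 10038)), Mul(Add(6771, -2), Pow(Add(-97, -1251), -1))) = Add(Rational(-5706, 1673), Mul(6769, Pow(-1348, -1))) = Add(Rational(-5706, 1673), Mul(6769, Rational(-1, 1348))) = Add(Rational(-5706, 1673), Rational(-6769, 1348)) = Rational(-19016225, 2255204)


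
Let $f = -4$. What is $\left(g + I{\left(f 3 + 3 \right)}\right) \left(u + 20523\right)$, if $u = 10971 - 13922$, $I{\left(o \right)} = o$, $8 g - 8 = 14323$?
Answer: $\frac{62639787}{2} \approx 3.132 \cdot 10^{7}$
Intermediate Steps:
$g = \frac{14331}{8}$ ($g = 1 + \frac{1}{8} \cdot 14323 = 1 + \frac{14323}{8} = \frac{14331}{8} \approx 1791.4$)
$u = -2951$ ($u = 10971 - 13922 = -2951$)
$\left(g + I{\left(f 3 + 3 \right)}\right) \left(u + 20523\right) = \left(\frac{14331}{8} + \left(\left(-4\right) 3 + 3\right)\right) \left(-2951 + 20523\right) = \left(\frac{14331}{8} + \left(-12 + 3\right)\right) 17572 = \left(\frac{14331}{8} - 9\right) 17572 = \frac{14259}{8} \cdot 17572 = \frac{62639787}{2}$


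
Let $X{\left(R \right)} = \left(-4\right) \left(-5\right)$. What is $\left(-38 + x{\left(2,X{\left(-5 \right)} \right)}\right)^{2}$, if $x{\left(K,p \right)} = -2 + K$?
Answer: $1444$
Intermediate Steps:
$X{\left(R \right)} = 20$
$\left(-38 + x{\left(2,X{\left(-5 \right)} \right)}\right)^{2} = \left(-38 + \left(-2 + 2\right)\right)^{2} = \left(-38 + 0\right)^{2} = \left(-38\right)^{2} = 1444$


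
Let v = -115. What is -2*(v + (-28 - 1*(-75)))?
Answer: 136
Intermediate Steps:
-2*(v + (-28 - 1*(-75))) = -2*(-115 + (-28 - 1*(-75))) = -2*(-115 + (-28 + 75)) = -2*(-115 + 47) = -2*(-68) = 136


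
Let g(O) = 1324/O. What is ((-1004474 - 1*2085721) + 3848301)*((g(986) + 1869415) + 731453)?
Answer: 972065184418116/493 ≈ 1.9717e+12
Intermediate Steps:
((-1004474 - 1*2085721) + 3848301)*((g(986) + 1869415) + 731453) = ((-1004474 - 1*2085721) + 3848301)*((1324/986 + 1869415) + 731453) = ((-1004474 - 2085721) + 3848301)*((1324*(1/986) + 1869415) + 731453) = (-3090195 + 3848301)*((662/493 + 1869415) + 731453) = 758106*(921622257/493 + 731453) = 758106*(1282228586/493) = 972065184418116/493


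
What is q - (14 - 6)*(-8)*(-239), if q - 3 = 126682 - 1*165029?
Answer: -53640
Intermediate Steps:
q = -38344 (q = 3 + (126682 - 1*165029) = 3 + (126682 - 165029) = 3 - 38347 = -38344)
q - (14 - 6)*(-8)*(-239) = -38344 - (14 - 6)*(-8)*(-239) = -38344 - 8*(-8)*(-239) = -38344 - (-64)*(-239) = -38344 - 1*15296 = -38344 - 15296 = -53640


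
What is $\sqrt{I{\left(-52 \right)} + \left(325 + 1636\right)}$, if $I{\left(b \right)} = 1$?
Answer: $3 \sqrt{218} \approx 44.294$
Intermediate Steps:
$\sqrt{I{\left(-52 \right)} + \left(325 + 1636\right)} = \sqrt{1 + \left(325 + 1636\right)} = \sqrt{1 + 1961} = \sqrt{1962} = 3 \sqrt{218}$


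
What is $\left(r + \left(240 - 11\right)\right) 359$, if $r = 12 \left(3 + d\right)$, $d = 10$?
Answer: $138215$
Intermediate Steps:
$r = 156$ ($r = 12 \left(3 + 10\right) = 12 \cdot 13 = 156$)
$\left(r + \left(240 - 11\right)\right) 359 = \left(156 + \left(240 - 11\right)\right) 359 = \left(156 + 229\right) 359 = 385 \cdot 359 = 138215$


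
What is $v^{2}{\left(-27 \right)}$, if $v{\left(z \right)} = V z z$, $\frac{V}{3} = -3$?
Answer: $43046721$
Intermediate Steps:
$V = -9$ ($V = 3 \left(-3\right) = -9$)
$v{\left(z \right)} = - 9 z^{2}$ ($v{\left(z \right)} = - 9 z z = - 9 z^{2}$)
$v^{2}{\left(-27 \right)} = \left(- 9 \left(-27\right)^{2}\right)^{2} = \left(\left(-9\right) 729\right)^{2} = \left(-6561\right)^{2} = 43046721$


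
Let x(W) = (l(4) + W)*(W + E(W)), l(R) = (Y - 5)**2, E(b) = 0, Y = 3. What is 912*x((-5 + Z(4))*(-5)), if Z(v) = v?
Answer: 41040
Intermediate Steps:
l(R) = 4 (l(R) = (3 - 5)**2 = (-2)**2 = 4)
x(W) = W*(4 + W) (x(W) = (4 + W)*(W + 0) = (4 + W)*W = W*(4 + W))
912*x((-5 + Z(4))*(-5)) = 912*(((-5 + 4)*(-5))*(4 + (-5 + 4)*(-5))) = 912*((-1*(-5))*(4 - 1*(-5))) = 912*(5*(4 + 5)) = 912*(5*9) = 912*45 = 41040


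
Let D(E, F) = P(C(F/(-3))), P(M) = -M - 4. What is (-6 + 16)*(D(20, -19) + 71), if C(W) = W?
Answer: 1820/3 ≈ 606.67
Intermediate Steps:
P(M) = -4 - M
D(E, F) = -4 + F/3 (D(E, F) = -4 - F/(-3) = -4 - F*(-1)/3 = -4 - (-1)*F/3 = -4 + F/3)
(-6 + 16)*(D(20, -19) + 71) = (-6 + 16)*((-4 + (1/3)*(-19)) + 71) = 10*((-4 - 19/3) + 71) = 10*(-31/3 + 71) = 10*(182/3) = 1820/3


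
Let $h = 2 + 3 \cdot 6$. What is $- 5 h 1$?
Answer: $-100$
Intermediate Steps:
$h = 20$ ($h = 2 + 18 = 20$)
$- 5 h 1 = \left(-5\right) 20 \cdot 1 = \left(-100\right) 1 = -100$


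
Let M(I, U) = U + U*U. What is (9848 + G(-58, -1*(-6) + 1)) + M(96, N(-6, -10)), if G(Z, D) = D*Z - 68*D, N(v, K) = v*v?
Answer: 10298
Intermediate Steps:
N(v, K) = v²
M(I, U) = U + U²
G(Z, D) = -68*D + D*Z
(9848 + G(-58, -1*(-6) + 1)) + M(96, N(-6, -10)) = (9848 + (-1*(-6) + 1)*(-68 - 58)) + (-6)²*(1 + (-6)²) = (9848 + (6 + 1)*(-126)) + 36*(1 + 36) = (9848 + 7*(-126)) + 36*37 = (9848 - 882) + 1332 = 8966 + 1332 = 10298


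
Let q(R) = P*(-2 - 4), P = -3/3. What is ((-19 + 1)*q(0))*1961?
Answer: -211788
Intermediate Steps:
P = -1 (P = -3*⅓ = -1)
q(R) = 6 (q(R) = -(-2 - 4) = -1*(-6) = 6)
((-19 + 1)*q(0))*1961 = ((-19 + 1)*6)*1961 = -18*6*1961 = -108*1961 = -211788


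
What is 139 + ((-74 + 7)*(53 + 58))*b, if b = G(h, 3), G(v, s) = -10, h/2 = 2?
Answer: 74509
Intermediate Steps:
h = 4 (h = 2*2 = 4)
b = -10
139 + ((-74 + 7)*(53 + 58))*b = 139 + ((-74 + 7)*(53 + 58))*(-10) = 139 - 67*111*(-10) = 139 - 7437*(-10) = 139 + 74370 = 74509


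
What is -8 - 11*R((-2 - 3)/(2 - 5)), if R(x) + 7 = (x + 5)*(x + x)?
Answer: -1579/9 ≈ -175.44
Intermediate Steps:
R(x) = -7 + 2*x*(5 + x) (R(x) = -7 + (x + 5)*(x + x) = -7 + (5 + x)*(2*x) = -7 + 2*x*(5 + x))
-8 - 11*R((-2 - 3)/(2 - 5)) = -8 - 11*(-7 + 2*((-2 - 3)/(2 - 5))² + 10*((-2 - 3)/(2 - 5))) = -8 - 11*(-7 + 2*(-5/(-3))² + 10*(-5/(-3))) = -8 - 11*(-7 + 2*(-5*(-⅓))² + 10*(-5*(-⅓))) = -8 - 11*(-7 + 2*(5/3)² + 10*(5/3)) = -8 - 11*(-7 + 2*(25/9) + 50/3) = -8 - 11*(-7 + 50/9 + 50/3) = -8 - 11*137/9 = -8 - 1507/9 = -1579/9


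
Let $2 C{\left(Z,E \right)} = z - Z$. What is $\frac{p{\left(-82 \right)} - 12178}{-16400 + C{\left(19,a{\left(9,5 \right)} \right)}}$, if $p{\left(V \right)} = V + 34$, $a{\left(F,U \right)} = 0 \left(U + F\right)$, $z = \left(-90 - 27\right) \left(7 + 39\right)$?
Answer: $\frac{24452}{38201} \approx 0.64009$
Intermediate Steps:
$z = -5382$ ($z = \left(-117\right) 46 = -5382$)
$a{\left(F,U \right)} = 0$ ($a{\left(F,U \right)} = 0 \left(F + U\right) = 0$)
$p{\left(V \right)} = 34 + V$
$C{\left(Z,E \right)} = -2691 - \frac{Z}{2}$ ($C{\left(Z,E \right)} = \frac{-5382 - Z}{2} = -2691 - \frac{Z}{2}$)
$\frac{p{\left(-82 \right)} - 12178}{-16400 + C{\left(19,a{\left(9,5 \right)} \right)}} = \frac{\left(34 - 82\right) - 12178}{-16400 - \frac{5401}{2}} = \frac{-48 - 12178}{-16400 - \frac{5401}{2}} = - \frac{12226}{-16400 - \frac{5401}{2}} = - \frac{12226}{- \frac{38201}{2}} = \left(-12226\right) \left(- \frac{2}{38201}\right) = \frac{24452}{38201}$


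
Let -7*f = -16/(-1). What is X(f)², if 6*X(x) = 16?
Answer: 64/9 ≈ 7.1111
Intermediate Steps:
f = -16/7 (f = -(-16)/(7*(-1)) = -(-16)*(-1)/7 = -⅐*16 = -16/7 ≈ -2.2857)
X(x) = 8/3 (X(x) = (⅙)*16 = 8/3)
X(f)² = (8/3)² = 64/9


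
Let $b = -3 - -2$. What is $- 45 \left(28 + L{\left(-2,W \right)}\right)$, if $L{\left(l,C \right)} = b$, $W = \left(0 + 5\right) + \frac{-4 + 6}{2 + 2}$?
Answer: $-1215$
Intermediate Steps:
$b = -1$ ($b = -3 + 2 = -1$)
$W = \frac{11}{2}$ ($W = 5 + \frac{2}{4} = 5 + 2 \cdot \frac{1}{4} = 5 + \frac{1}{2} = \frac{11}{2} \approx 5.5$)
$L{\left(l,C \right)} = -1$
$- 45 \left(28 + L{\left(-2,W \right)}\right) = - 45 \left(28 - 1\right) = \left(-45\right) 27 = -1215$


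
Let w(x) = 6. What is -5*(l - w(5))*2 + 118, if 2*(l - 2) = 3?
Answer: 143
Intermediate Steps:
l = 7/2 (l = 2 + (1/2)*3 = 2 + 3/2 = 7/2 ≈ 3.5000)
-5*(l - w(5))*2 + 118 = -5*(7/2 - 1*6)*2 + 118 = -5*(7/2 - 6)*2 + 118 = -(-25)*2/2 + 118 = -5*(-5) + 118 = 25 + 118 = 143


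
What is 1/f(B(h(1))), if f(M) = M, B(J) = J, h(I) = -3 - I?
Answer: -¼ ≈ -0.25000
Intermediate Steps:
1/f(B(h(1))) = 1/(-3 - 1*1) = 1/(-3 - 1) = 1/(-4) = -¼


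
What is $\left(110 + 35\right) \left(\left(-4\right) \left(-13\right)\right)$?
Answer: $7540$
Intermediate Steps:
$\left(110 + 35\right) \left(\left(-4\right) \left(-13\right)\right) = 145 \cdot 52 = 7540$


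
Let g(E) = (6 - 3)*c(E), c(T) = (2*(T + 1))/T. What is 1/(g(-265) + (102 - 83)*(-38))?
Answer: -265/189746 ≈ -0.0013966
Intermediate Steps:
c(T) = (2 + 2*T)/T (c(T) = (2*(1 + T))/T = (2 + 2*T)/T)
g(E) = 6 + 6/E (g(E) = (6 - 3)*(2 + 2/E) = 3*(2 + 2/E) = 6 + 6/E)
1/(g(-265) + (102 - 83)*(-38)) = 1/((6 + 6/(-265)) + (102 - 83)*(-38)) = 1/((6 + 6*(-1/265)) + 19*(-38)) = 1/((6 - 6/265) - 722) = 1/(1584/265 - 722) = 1/(-189746/265) = -265/189746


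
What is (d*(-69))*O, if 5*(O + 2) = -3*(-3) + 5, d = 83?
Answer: -22908/5 ≈ -4581.6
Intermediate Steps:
O = 4/5 (O = -2 + (-3*(-3) + 5)/5 = -2 + (9 + 5)/5 = -2 + (1/5)*14 = -2 + 14/5 = 4/5 ≈ 0.80000)
(d*(-69))*O = (83*(-69))*(4/5) = -5727*4/5 = -22908/5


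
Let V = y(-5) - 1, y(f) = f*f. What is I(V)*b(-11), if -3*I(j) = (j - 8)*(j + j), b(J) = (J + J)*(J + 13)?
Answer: 11264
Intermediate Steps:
y(f) = f²
V = 24 (V = (-5)² - 1 = 25 - 1 = 24)
b(J) = 2*J*(13 + J) (b(J) = (2*J)*(13 + J) = 2*J*(13 + J))
I(j) = -2*j*(-8 + j)/3 (I(j) = -(j - 8)*(j + j)/3 = -(-8 + j)*2*j/3 = -2*j*(-8 + j)/3)
I(V)*b(-11) = ((⅔)*24*(8 - 1*24))*(2*(-11)*(13 - 11)) = ((⅔)*24*(8 - 24))*(2*(-11)*2) = ((⅔)*24*(-16))*(-44) = -256*(-44) = 11264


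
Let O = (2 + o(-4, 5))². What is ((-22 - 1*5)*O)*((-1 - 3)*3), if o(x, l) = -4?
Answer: 1296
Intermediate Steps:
O = 4 (O = (2 - 4)² = (-2)² = 4)
((-22 - 1*5)*O)*((-1 - 3)*3) = ((-22 - 1*5)*4)*((-1 - 3)*3) = ((-22 - 5)*4)*(-4*3) = -27*4*(-12) = -108*(-12) = 1296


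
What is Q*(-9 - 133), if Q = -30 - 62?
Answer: 13064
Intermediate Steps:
Q = -92
Q*(-9 - 133) = -92*(-9 - 133) = -92*(-142) = 13064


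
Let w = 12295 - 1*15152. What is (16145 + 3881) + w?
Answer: 17169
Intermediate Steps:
w = -2857 (w = 12295 - 15152 = -2857)
(16145 + 3881) + w = (16145 + 3881) - 2857 = 20026 - 2857 = 17169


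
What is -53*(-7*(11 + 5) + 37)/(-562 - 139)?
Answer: -3975/701 ≈ -5.6705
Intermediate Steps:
-53*(-7*(11 + 5) + 37)/(-562 - 139) = -53*(-7*16 + 37)/(-701) = -53*(-112 + 37)*(-1)/701 = -(-3975)*(-1)/701 = -53*75/701 = -3975/701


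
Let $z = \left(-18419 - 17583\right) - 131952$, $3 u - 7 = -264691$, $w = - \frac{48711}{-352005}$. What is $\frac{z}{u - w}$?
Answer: $\frac{19706882590}{10352248617} \approx 1.9036$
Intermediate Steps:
$w = \frac{16237}{117335}$ ($w = \left(-48711\right) \left(- \frac{1}{352005}\right) = \frac{16237}{117335} \approx 0.13838$)
$u = -88228$ ($u = \frac{7}{3} + \frac{1}{3} \left(-264691\right) = \frac{7}{3} - \frac{264691}{3} = -88228$)
$z = -167954$ ($z = -36002 - 131952 = -167954$)
$\frac{z}{u - w} = - \frac{167954}{-88228 - \frac{16237}{117335}} = - \frac{167954}{- \frac{10352248617}{117335}} = \left(-167954\right) \left(- \frac{117335}{10352248617}\right) = \frac{19706882590}{10352248617}$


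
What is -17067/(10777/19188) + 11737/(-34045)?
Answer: -77966695283/2565755 ≈ -30387.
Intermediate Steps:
-17067/(10777/19188) + 11737/(-34045) = -17067/(10777*(1/19188)) + 11737*(-1/34045) = -17067/829/1476 - 1067/3095 = -17067*1476/829 - 1067/3095 = -25190892/829 - 1067/3095 = -77966695283/2565755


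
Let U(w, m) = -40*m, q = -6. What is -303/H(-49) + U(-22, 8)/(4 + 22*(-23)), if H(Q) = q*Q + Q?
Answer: -36853/61495 ≈ -0.59928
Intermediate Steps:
H(Q) = -5*Q (H(Q) = -6*Q + Q = -5*Q)
-303/H(-49) + U(-22, 8)/(4 + 22*(-23)) = -303/((-5*(-49))) + (-40*8)/(4 + 22*(-23)) = -303/245 - 320/(4 - 506) = -303*1/245 - 320/(-502) = -303/245 - 320*(-1/502) = -303/245 + 160/251 = -36853/61495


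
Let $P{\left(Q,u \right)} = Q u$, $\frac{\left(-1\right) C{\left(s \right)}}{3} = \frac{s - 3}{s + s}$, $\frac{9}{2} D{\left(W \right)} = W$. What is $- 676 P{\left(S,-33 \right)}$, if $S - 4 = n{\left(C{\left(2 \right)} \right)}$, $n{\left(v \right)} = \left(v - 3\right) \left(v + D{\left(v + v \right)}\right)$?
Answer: $\frac{139425}{4} \approx 34856.0$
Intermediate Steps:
$D{\left(W \right)} = \frac{2 W}{9}$
$C{\left(s \right)} = - \frac{3 \left(-3 + s\right)}{2 s}$ ($C{\left(s \right)} = - 3 \frac{s - 3}{s + s} = - 3 \frac{-3 + s}{2 s} = - \frac{3 \left(-3 + s\right)}{2 s}$)
$n{\left(v \right)} = \frac{13 v \left(-3 + v\right)}{9}$ ($n{\left(v \right)} = \left(v - 3\right) \left(v + \frac{2 \left(v + v\right)}{9}\right) = \left(-3 + v\right) \left(v + \frac{2 \cdot 2 v}{9}\right) = \left(-3 + v\right) \left(v + \frac{4 v}{9}\right) = \left(-3 + v\right) \frac{13 v}{9} = \frac{13 v \left(-3 + v\right)}{9}$)
$S = \frac{25}{16}$ ($S = 4 + \frac{13 \frac{3 \left(3 - 2\right)}{2 \cdot 2} \left(-3 + \frac{3 \left(3 - 2\right)}{2 \cdot 2}\right)}{9} = 4 + \frac{13 \cdot \frac{3}{2} \cdot \frac{1}{2} \left(3 - 2\right) \left(-3 + \frac{3}{2} \cdot \frac{1}{2} \left(3 - 2\right)\right)}{9} = 4 + \frac{13 \cdot \frac{3}{2} \cdot \frac{1}{2} \cdot 1 \left(-3 + \frac{3}{2} \cdot \frac{1}{2} \cdot 1\right)}{9} = 4 + \frac{13}{9} \cdot \frac{3}{4} \left(-3 + \frac{3}{4}\right) = 4 + \frac{13}{9} \cdot \frac{3}{4} \left(- \frac{9}{4}\right) = 4 - \frac{39}{16} = \frac{25}{16} \approx 1.5625$)
$- 676 P{\left(S,-33 \right)} = - 676 \cdot \frac{25}{16} \left(-33\right) = \left(-676\right) \left(- \frac{825}{16}\right) = \frac{139425}{4}$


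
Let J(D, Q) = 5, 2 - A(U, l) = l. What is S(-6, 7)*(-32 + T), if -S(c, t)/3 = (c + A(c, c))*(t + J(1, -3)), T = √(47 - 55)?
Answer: 2304 - 144*I*√2 ≈ 2304.0 - 203.65*I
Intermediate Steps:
A(U, l) = 2 - l
T = 2*I*√2 (T = √(-8) = 2*I*√2 ≈ 2.8284*I)
S(c, t) = -30 - 6*t (S(c, t) = -3*(c + (2 - c))*(t + 5) = -6*(5 + t) = -3*(10 + 2*t) = -30 - 6*t)
S(-6, 7)*(-32 + T) = (-30 - 6*7)*(-32 + 2*I*√2) = (-30 - 42)*(-32 + 2*I*√2) = -72*(-32 + 2*I*√2) = 2304 - 144*I*√2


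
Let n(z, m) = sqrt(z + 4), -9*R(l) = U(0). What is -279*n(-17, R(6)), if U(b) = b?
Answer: -279*I*sqrt(13) ≈ -1005.9*I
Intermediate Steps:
R(l) = 0 (R(l) = -1/9*0 = 0)
n(z, m) = sqrt(4 + z)
-279*n(-17, R(6)) = -279*sqrt(4 - 17) = -279*I*sqrt(13)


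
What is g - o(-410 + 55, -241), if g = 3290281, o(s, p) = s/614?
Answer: 2020232889/614 ≈ 3.2903e+6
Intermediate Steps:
o(s, p) = s/614 (o(s, p) = s*(1/614) = s/614)
g - o(-410 + 55, -241) = 3290281 - (-410 + 55)/614 = 3290281 - (-355)/614 = 3290281 - 1*(-355/614) = 3290281 + 355/614 = 2020232889/614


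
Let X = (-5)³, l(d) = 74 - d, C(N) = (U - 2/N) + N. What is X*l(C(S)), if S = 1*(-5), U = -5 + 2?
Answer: -10200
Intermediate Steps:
U = -3
S = -5
C(N) = -3 + N - 2/N (C(N) = (-3 - 2/N) + N = -3 + N - 2/N)
X = -125
X*l(C(S)) = -125*(74 - (-3 - 5 - 2/(-5))) = -125*(74 - (-3 - 5 - 2*(-⅕))) = -125*(74 - (-3 - 5 + ⅖)) = -125*(74 - 1*(-38/5)) = -125*(74 + 38/5) = -125*408/5 = -10200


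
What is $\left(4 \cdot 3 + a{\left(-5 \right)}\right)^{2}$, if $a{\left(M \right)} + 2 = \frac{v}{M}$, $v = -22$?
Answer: $\frac{5184}{25} \approx 207.36$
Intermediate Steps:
$a{\left(M \right)} = -2 - \frac{22}{M}$
$\left(4 \cdot 3 + a{\left(-5 \right)}\right)^{2} = \left(4 \cdot 3 - \left(2 + \frac{22}{-5}\right)\right)^{2} = \left(12 - - \frac{12}{5}\right)^{2} = \left(12 + \left(-2 + \frac{22}{5}\right)\right)^{2} = \left(12 + \frac{12}{5}\right)^{2} = \left(\frac{72}{5}\right)^{2} = \frac{5184}{25}$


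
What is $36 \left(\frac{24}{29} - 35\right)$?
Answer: $- \frac{35676}{29} \approx -1230.2$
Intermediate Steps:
$36 \left(\frac{24}{29} - 35\right) = 36 \left(- \frac{991}{29}\right) = - \frac{35676}{29}$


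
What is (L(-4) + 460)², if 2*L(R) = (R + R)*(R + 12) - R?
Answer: 184900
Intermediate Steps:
L(R) = -R/2 + R*(12 + R) (L(R) = ((R + R)*(R + 12) - R)/2 = ((2*R)*(12 + R) - R)/2 = (2*R*(12 + R) - R)/2 = (-R + 2*R*(12 + R))/2 = -R/2 + R*(12 + R))
(L(-4) + 460)² = ((½)*(-4)*(23 + 2*(-4)) + 460)² = ((½)*(-4)*(23 - 8) + 460)² = ((½)*(-4)*15 + 460)² = (-30 + 460)² = 430² = 184900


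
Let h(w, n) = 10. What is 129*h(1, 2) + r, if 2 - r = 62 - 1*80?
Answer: 1310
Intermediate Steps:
r = 20 (r = 2 - (62 - 1*80) = 2 - (62 - 80) = 2 - 1*(-18) = 2 + 18 = 20)
129*h(1, 2) + r = 129*10 + 20 = 1290 + 20 = 1310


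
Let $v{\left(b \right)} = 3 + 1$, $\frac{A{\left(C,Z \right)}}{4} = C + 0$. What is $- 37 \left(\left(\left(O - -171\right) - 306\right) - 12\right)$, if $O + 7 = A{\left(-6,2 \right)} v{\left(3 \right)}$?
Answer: $9250$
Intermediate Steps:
$A{\left(C,Z \right)} = 4 C$ ($A{\left(C,Z \right)} = 4 \left(C + 0\right) = 4 C$)
$v{\left(b \right)} = 4$
$O = -103$ ($O = -7 + 4 \left(-6\right) 4 = -7 - 96 = -103$)
$- 37 \left(\left(\left(O - -171\right) - 306\right) - 12\right) = - 37 \left(\left(\left(-103 - -171\right) - 306\right) - 12\right) = - 37 \left(\left(\left(-103 + 171\right) - 306\right) - 12\right) = - 37 \left(\left(68 - 306\right) - 12\right) = - 37 \left(-238 - 12\right) = \left(-37\right) \left(-250\right) = 9250$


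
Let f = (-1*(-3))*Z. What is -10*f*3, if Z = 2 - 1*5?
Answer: 270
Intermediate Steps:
Z = -3 (Z = 2 - 5 = -3)
f = -9 (f = -1*(-3)*(-3) = 3*(-3) = -9)
-10*f*3 = -10*(-9)*3 = 90*3 = 270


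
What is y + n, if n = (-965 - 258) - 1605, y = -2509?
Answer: -5337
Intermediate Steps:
n = -2828 (n = -1223 - 1605 = -2828)
y + n = -2509 - 2828 = -5337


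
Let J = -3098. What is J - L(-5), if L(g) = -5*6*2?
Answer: -3038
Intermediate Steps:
L(g) = -60 (L(g) = -30*2 = -60)
J - L(-5) = -3098 - 1*(-60) = -3098 + 60 = -3038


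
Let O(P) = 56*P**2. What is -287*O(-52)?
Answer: -43458688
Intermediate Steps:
-287*O(-52) = -16072*(-52)**2 = -16072*2704 = -287*151424 = -43458688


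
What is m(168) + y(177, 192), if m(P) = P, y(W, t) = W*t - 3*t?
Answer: 33576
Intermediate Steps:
y(W, t) = -3*t + W*t
m(168) + y(177, 192) = 168 + 192*(-3 + 177) = 168 + 192*174 = 168 + 33408 = 33576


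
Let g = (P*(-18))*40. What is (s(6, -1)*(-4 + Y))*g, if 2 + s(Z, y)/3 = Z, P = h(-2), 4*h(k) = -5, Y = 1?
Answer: -32400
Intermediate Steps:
h(k) = -5/4 (h(k) = (1/4)*(-5) = -5/4)
P = -5/4 ≈ -1.2500
s(Z, y) = -6 + 3*Z
g = 900 (g = -5/4*(-18)*40 = (45/2)*40 = 900)
(s(6, -1)*(-4 + Y))*g = ((-6 + 3*6)*(-4 + 1))*900 = ((-6 + 18)*(-3))*900 = (12*(-3))*900 = -36*900 = -32400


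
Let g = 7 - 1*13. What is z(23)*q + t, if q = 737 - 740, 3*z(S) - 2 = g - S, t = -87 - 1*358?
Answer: -418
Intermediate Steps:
t = -445 (t = -87 - 358 = -445)
g = -6 (g = 7 - 13 = -6)
z(S) = -4/3 - S/3 (z(S) = ⅔ + (-6 - S)/3 = ⅔ + (-2 - S/3) = -4/3 - S/3)
q = -3
z(23)*q + t = (-4/3 - ⅓*23)*(-3) - 445 = (-4/3 - 23/3)*(-3) - 445 = -9*(-3) - 445 = 27 - 445 = -418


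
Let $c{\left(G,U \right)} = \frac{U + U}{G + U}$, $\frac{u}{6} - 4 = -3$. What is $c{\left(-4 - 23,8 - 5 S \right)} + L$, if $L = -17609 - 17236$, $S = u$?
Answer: $- \frac{1707361}{49} \approx -34844.0$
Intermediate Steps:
$u = 6$ ($u = 24 + 6 \left(-3\right) = 24 - 18 = 6$)
$S = 6$
$L = -34845$ ($L = -17609 - 17236 = -34845$)
$c{\left(G,U \right)} = \frac{2 U}{G + U}$
$c{\left(-4 - 23,8 - 5 S \right)} + L = \frac{2 \left(8 - 30\right)}{\left(-4 - 23\right) + \left(8 - 30\right)} - 34845 = 2 \left(-22\right) \frac{1}{-27 - 22} - 34845 = 2 \left(-22\right) \frac{1}{-49} - 34845 = 2 \left(-22\right) \left(- \frac{1}{49}\right) - 34845 = \frac{44}{49} - 34845 = - \frac{1707361}{49}$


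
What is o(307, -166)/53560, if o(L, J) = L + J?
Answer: 141/53560 ≈ 0.0026326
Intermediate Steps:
o(L, J) = J + L
o(307, -166)/53560 = (-166 + 307)/53560 = 141*(1/53560) = 141/53560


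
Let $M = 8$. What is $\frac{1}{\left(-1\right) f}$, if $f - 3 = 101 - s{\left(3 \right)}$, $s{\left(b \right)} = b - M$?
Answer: $- \frac{1}{109} \approx -0.0091743$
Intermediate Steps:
$s{\left(b \right)} = -8 + b$ ($s{\left(b \right)} = b - 8 = -8 + b$)
$f = 109$ ($f = 3 + \left(101 - \left(-8 + 3\right)\right) = 3 + \left(101 - -5\right) = 3 + \left(101 + 5\right) = 3 + 106 = 109$)
$\frac{1}{\left(-1\right) f} = \frac{1}{\left(-1\right) 109} = \frac{1}{-109} = - \frac{1}{109}$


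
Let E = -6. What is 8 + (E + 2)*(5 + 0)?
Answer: -12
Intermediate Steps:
8 + (E + 2)*(5 + 0) = 8 + (-6 + 2)*(5 + 0) = 8 - 4*5 = 8 - 20 = -12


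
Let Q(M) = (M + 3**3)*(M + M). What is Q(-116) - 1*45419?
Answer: -24771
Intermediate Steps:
Q(M) = 2*M*(27 + M) (Q(M) = (M + 27)*(2*M) = (27 + M)*(2*M) = 2*M*(27 + M))
Q(-116) - 1*45419 = 2*(-116)*(27 - 116) - 1*45419 = 2*(-116)*(-89) - 45419 = 20648 - 45419 = -24771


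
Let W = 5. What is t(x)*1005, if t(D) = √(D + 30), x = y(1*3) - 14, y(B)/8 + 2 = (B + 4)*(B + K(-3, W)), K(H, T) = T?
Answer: 8040*√7 ≈ 21272.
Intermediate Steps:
y(B) = -16 + 8*(4 + B)*(5 + B) (y(B) = -16 + 8*((B + 4)*(B + 5)) = -16 + 8*((4 + B)*(5 + B)) = -16 + 8*(4 + B)*(5 + B))
x = 418 (x = (144 + 8*(1*3)² + 72*(1*3)) - 14 = (144 + 8*3² + 72*3) - 14 = (144 + 8*9 + 216) - 14 = (144 + 72 + 216) - 14 = 432 - 14 = 418)
t(D) = √(30 + D)
t(x)*1005 = √(30 + 418)*1005 = √448*1005 = (8*√7)*1005 = 8040*√7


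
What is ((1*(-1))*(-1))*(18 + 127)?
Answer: 145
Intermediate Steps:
((1*(-1))*(-1))*(18 + 127) = -1*(-1)*145 = 1*145 = 145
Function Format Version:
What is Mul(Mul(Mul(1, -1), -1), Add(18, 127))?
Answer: 145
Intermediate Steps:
Mul(Mul(Mul(1, -1), -1), Add(18, 127)) = Mul(Mul(-1, -1), 145) = Mul(1, 145) = 145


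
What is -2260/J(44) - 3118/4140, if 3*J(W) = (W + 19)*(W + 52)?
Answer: -36209/19320 ≈ -1.8742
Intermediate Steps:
J(W) = (19 + W)*(52 + W)/3 (J(W) = ((W + 19)*(W + 52))/3 = ((19 + W)*(52 + W))/3 = (19 + W)*(52 + W)/3)
-2260/J(44) - 3118/4140 = -2260/(988/3 + (1/3)*44**2 + (71/3)*44) - 3118/4140 = -2260/(988/3 + (1/3)*1936 + 3124/3) - 3118*1/4140 = -2260/(988/3 + 1936/3 + 3124/3) - 1559/2070 = -2260/2016 - 1559/2070 = -2260*1/2016 - 1559/2070 = -565/504 - 1559/2070 = -36209/19320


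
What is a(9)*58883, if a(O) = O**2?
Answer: 4769523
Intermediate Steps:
a(9)*58883 = 9**2*58883 = 81*58883 = 4769523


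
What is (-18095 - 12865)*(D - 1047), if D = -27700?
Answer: 890007120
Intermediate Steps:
(-18095 - 12865)*(D - 1047) = (-18095 - 12865)*(-27700 - 1047) = -30960*(-28747) = 890007120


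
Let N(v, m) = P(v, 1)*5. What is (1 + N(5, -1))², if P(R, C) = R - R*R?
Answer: 9801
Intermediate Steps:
P(R, C) = R - R²
N(v, m) = 5*v*(1 - v) (N(v, m) = (v*(1 - v))*5 = 5*v*(1 - v))
(1 + N(5, -1))² = (1 + 5*5*(1 - 1*5))² = (1 + 5*5*(1 - 5))² = (1 + 5*5*(-4))² = (1 - 100)² = (-99)² = 9801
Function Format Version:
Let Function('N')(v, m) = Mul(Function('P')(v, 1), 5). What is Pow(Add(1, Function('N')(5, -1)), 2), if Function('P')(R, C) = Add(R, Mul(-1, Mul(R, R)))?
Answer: 9801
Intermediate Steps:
Function('P')(R, C) = Add(R, Mul(-1, Pow(R, 2)))
Function('N')(v, m) = Mul(5, v, Add(1, Mul(-1, v))) (Function('N')(v, m) = Mul(Mul(v, Add(1, Mul(-1, v))), 5) = Mul(5, v, Add(1, Mul(-1, v))))
Pow(Add(1, Function('N')(5, -1)), 2) = Pow(Add(1, Mul(5, 5, Add(1, Mul(-1, 5)))), 2) = Pow(Add(1, Mul(5, 5, Add(1, -5))), 2) = Pow(Add(1, Mul(5, 5, -4)), 2) = Pow(Add(1, -100), 2) = Pow(-99, 2) = 9801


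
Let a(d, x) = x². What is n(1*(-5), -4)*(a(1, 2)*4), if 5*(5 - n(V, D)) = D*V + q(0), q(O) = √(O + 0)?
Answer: 16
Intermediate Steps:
q(O) = √O
n(V, D) = 5 - D*V/5 (n(V, D) = 5 - (D*V + √0)/5 = 5 - (D*V + 0)/5 = 5 - D*V/5)
n(1*(-5), -4)*(a(1, 2)*4) = (5 - ⅕*(-4)*1*(-5))*(2²*4) = (5 - ⅕*(-4)*(-5))*(4*4) = (5 - 4)*16 = 1*16 = 16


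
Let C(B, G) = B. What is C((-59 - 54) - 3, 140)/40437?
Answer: -116/40437 ≈ -0.0028687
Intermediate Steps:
C((-59 - 54) - 3, 140)/40437 = ((-59 - 54) - 3)/40437 = (-113 - 3)*(1/40437) = -116*1/40437 = -116/40437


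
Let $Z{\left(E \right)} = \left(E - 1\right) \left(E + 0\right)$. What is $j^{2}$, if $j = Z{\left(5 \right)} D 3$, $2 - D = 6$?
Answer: $57600$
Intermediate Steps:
$D = -4$ ($D = 2 - 6 = -4$)
$Z{\left(E \right)} = E \left(-1 + E\right)$ ($Z{\left(E \right)} = \left(-1 + E\right) E = E \left(-1 + E\right)$)
$j = -240$ ($j = 5 \left(-1 + 5\right) \left(-4\right) 3 = 5 \cdot 4 \left(-4\right) 3 = 20 \left(-4\right) 3 = \left(-80\right) 3 = -240$)
$j^{2} = \left(-240\right)^{2} = 57600$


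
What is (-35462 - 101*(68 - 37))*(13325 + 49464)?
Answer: -2423215877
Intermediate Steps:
(-35462 - 101*(68 - 37))*(13325 + 49464) = (-35462 - 101*31)*62789 = (-35462 - 3131)*62789 = -38593*62789 = -2423215877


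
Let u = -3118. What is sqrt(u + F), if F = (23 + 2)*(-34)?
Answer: 8*I*sqrt(62) ≈ 62.992*I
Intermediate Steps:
F = -850 (F = 25*(-34) = -850)
sqrt(u + F) = sqrt(-3118 - 850) = sqrt(-3968) = 8*I*sqrt(62)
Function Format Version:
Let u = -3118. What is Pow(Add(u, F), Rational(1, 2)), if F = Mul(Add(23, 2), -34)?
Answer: Mul(8, I, Pow(62, Rational(1, 2))) ≈ Mul(62.992, I)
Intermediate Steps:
F = -850 (F = Mul(25, -34) = -850)
Pow(Add(u, F), Rational(1, 2)) = Pow(Add(-3118, -850), Rational(1, 2)) = Pow(-3968, Rational(1, 2)) = Mul(8, I, Pow(62, Rational(1, 2)))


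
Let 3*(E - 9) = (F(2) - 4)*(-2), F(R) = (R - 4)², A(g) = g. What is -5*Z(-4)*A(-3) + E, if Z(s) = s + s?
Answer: -111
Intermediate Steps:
F(R) = (-4 + R)²
E = 9 (E = 9 + (((-4 + 2)² - 4)*(-2))/3 = 9 + (((-2)² - 4)*(-2))/3 = 9 + ((4 - 4)*(-2))/3 = 9 + (0*(-2))/3 = 9 + (⅓)*0 = 9 + 0 = 9)
Z(s) = 2*s
-5*Z(-4)*A(-3) + E = -5*2*(-4)*(-3) + 9 = -(-40)*(-3) + 9 = -5*24 + 9 = -120 + 9 = -111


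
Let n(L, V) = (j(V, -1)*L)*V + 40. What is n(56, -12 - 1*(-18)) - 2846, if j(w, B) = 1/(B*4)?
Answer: -2890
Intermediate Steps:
j(w, B) = 1/(4*B)
n(L, V) = 40 - L*V/4 (n(L, V) = (((1/4)/(-1))*L)*V + 40 = (((1/4)*(-1))*L)*V + 40 = (-L/4)*V + 40 = -L*V/4 + 40 = 40 - L*V/4)
n(56, -12 - 1*(-18)) - 2846 = (40 - 1/4*56*(-12 - 1*(-18))) - 2846 = (40 - 1/4*56*(-12 + 18)) - 2846 = (40 - 1/4*56*6) - 2846 = (40 - 84) - 2846 = -44 - 2846 = -2890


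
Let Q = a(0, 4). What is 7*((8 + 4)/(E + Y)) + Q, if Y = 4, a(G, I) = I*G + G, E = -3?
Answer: 84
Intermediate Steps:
a(G, I) = G + G*I (a(G, I) = G*I + G = G + G*I)
Q = 0 (Q = 0*(1 + 4) = 0*5 = 0)
7*((8 + 4)/(E + Y)) + Q = 7*((8 + 4)/(-3 + 4)) + 0 = 7*(12/1) + 0 = 7*(12*1) + 0 = 7*12 + 0 = 84 + 0 = 84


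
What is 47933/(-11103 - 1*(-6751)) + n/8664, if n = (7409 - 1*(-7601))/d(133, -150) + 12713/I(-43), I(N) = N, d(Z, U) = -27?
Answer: -60807023143/5472043776 ≈ -11.112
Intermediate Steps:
n = -988681/1161 (n = (7409 - 1*(-7601))/(-27) + 12713/(-43) = (7409 + 7601)*(-1/27) + 12713*(-1/43) = 15010*(-1/27) - 12713/43 = -15010/27 - 12713/43 = -988681/1161 ≈ -851.58)
47933/(-11103 - 1*(-6751)) + n/8664 = 47933/(-11103 - 1*(-6751)) - 988681/1161/8664 = 47933/(-11103 + 6751) - 988681/1161*1/8664 = 47933/(-4352) - 988681/10058904 = 47933*(-1/4352) - 988681/10058904 = -47933/4352 - 988681/10058904 = -60807023143/5472043776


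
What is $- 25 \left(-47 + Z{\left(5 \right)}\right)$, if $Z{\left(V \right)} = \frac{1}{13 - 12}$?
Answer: $1150$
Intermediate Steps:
$Z{\left(V \right)} = 1$ ($Z{\left(V \right)} = 1^{-1} = 1$)
$- 25 \left(-47 + Z{\left(5 \right)}\right) = - 25 \left(-47 + 1\right) = \left(-25\right) \left(-46\right) = 1150$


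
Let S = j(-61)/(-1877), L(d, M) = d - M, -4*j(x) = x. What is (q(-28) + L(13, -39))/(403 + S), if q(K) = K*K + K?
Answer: 6066464/3025663 ≈ 2.0050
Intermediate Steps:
j(x) = -x/4
S = -61/7508 (S = -¼*(-61)/(-1877) = (61/4)*(-1/1877) = -61/7508 ≈ -0.0081247)
q(K) = K + K² (q(K) = K² + K = K + K²)
(q(-28) + L(13, -39))/(403 + S) = (-28*(1 - 28) + (13 - 1*(-39)))/(403 - 61/7508) = (-28*(-27) + (13 + 39))/(3025663/7508) = (756 + 52)*(7508/3025663) = 808*(7508/3025663) = 6066464/3025663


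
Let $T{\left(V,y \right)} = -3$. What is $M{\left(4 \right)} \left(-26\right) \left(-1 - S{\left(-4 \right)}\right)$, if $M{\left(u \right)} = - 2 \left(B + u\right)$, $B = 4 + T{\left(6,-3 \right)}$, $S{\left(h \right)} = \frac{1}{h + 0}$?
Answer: $-195$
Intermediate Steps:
$S{\left(h \right)} = \frac{1}{h}$
$B = 1$ ($B = 4 - 3 = 1$)
$M{\left(u \right)} = -2 - 2 u$ ($M{\left(u \right)} = - 2 \left(1 + u\right) = -2 - 2 u$)
$M{\left(4 \right)} \left(-26\right) \left(-1 - S{\left(-4 \right)}\right) = \left(-2 - 8\right) \left(-26\right) \left(-1 - \frac{1}{-4}\right) = \left(-2 - 8\right) \left(-26\right) \left(-1 - - \frac{1}{4}\right) = \left(-10\right) \left(-26\right) \left(-1 + \frac{1}{4}\right) = 260 \left(- \frac{3}{4}\right) = -195$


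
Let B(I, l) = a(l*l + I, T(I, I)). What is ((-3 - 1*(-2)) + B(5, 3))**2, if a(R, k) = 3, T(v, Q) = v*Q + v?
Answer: 4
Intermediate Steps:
T(v, Q) = v + Q*v (T(v, Q) = Q*v + v = v + Q*v)
B(I, l) = 3
((-3 - 1*(-2)) + B(5, 3))**2 = ((-3 - 1*(-2)) + 3)**2 = ((-3 + 2) + 3)**2 = (-1 + 3)**2 = 2**2 = 4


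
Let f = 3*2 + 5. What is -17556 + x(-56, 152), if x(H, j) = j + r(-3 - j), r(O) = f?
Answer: -17393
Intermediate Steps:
f = 11 (f = 6 + 5 = 11)
r(O) = 11
x(H, j) = 11 + j (x(H, j) = j + 11 = 11 + j)
-17556 + x(-56, 152) = -17556 + (11 + 152) = -17556 + 163 = -17393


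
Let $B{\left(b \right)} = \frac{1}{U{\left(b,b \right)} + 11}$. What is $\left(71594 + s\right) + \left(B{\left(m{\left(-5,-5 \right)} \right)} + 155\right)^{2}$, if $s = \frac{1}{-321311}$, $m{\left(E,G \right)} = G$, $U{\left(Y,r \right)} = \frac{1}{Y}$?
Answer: $\frac{89616442620803}{936942876} \approx 95648.0$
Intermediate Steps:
$B{\left(b \right)} = \frac{1}{11 + \frac{1}{b}}$ ($B{\left(b \right)} = \frac{1}{\frac{1}{b} + 11} = \frac{1}{11 + \frac{1}{b}}$)
$s = - \frac{1}{321311} \approx -3.1123 \cdot 10^{-6}$
$\left(71594 + s\right) + \left(B{\left(m{\left(-5,-5 \right)} \right)} + 155\right)^{2} = \left(71594 - \frac{1}{321311}\right) + \left(- \frac{5}{1 + 11 \left(-5\right)} + 155\right)^{2} = \frac{23003939733}{321311} + \left(- \frac{5}{1 - 55} + 155\right)^{2} = \frac{23003939733}{321311} + \left(- \frac{5}{-54} + 155\right)^{2} = \frac{23003939733}{321311} + \left(\left(-5\right) \left(- \frac{1}{54}\right) + 155\right)^{2} = \frac{23003939733}{321311} + \left(\frac{5}{54} + 155\right)^{2} = \frac{23003939733}{321311} + \left(\frac{8375}{54}\right)^{2} = \frac{23003939733}{321311} + \frac{70140625}{2916} = \frac{89616442620803}{936942876}$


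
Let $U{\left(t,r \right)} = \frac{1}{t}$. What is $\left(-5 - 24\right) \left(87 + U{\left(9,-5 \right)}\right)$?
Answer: $- \frac{22736}{9} \approx -2526.2$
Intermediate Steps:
$\left(-5 - 24\right) \left(87 + U{\left(9,-5 \right)}\right) = \left(-5 - 24\right) \left(87 + \frac{1}{9}\right) = \left(-29\right) \frac{784}{9} = - \frac{22736}{9}$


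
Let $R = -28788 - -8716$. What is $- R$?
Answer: $20072$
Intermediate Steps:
$R = -20072$ ($R = -28788 + 8716 = -20072$)
$- R = \left(-1\right) \left(-20072\right) = 20072$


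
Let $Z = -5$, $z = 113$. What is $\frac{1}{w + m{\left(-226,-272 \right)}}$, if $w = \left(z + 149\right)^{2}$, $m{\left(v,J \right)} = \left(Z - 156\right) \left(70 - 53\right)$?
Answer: $\frac{1}{65907} \approx 1.5173 \cdot 10^{-5}$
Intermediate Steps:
$m{\left(v,J \right)} = -2737$ ($m{\left(v,J \right)} = \left(-5 - 156\right) \left(70 - 53\right) = \left(-161\right) 17 = -2737$)
$w = 68644$ ($w = \left(113 + 149\right)^{2} = 262^{2} = 68644$)
$\frac{1}{w + m{\left(-226,-272 \right)}} = \frac{1}{68644 - 2737} = \frac{1}{65907}$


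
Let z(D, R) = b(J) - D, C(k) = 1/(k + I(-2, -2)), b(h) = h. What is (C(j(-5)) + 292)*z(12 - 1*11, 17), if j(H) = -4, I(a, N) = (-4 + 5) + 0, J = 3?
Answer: 1750/3 ≈ 583.33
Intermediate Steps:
I(a, N) = 1 (I(a, N) = 1 + 0 = 1)
C(k) = 1/(1 + k) (C(k) = 1/(k + 1) = 1/(1 + k))
z(D, R) = 3 - D
(C(j(-5)) + 292)*z(12 - 1*11, 17) = (1/(1 - 4) + 292)*(3 - (12 - 1*11)) = (1/(-3) + 292)*(3 - (12 - 11)) = (-⅓ + 292)*(3 - 1*1) = 875*(3 - 1)/3 = (875/3)*2 = 1750/3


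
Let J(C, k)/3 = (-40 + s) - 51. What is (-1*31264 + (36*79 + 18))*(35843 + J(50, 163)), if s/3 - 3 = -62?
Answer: -995177678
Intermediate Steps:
s = -177 (s = 9 + 3*(-62) = 9 - 186 = -177)
J(C, k) = -804 (J(C, k) = 3*((-40 - 177) - 51) = 3*(-217 - 51) = 3*(-268) = -804)
(-1*31264 + (36*79 + 18))*(35843 + J(50, 163)) = (-1*31264 + (36*79 + 18))*(35843 - 804) = (-31264 + (2844 + 18))*35039 = (-31264 + 2862)*35039 = -28402*35039 = -995177678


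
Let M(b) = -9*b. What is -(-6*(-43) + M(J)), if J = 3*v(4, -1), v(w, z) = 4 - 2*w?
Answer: -366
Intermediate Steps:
J = -12 (J = 3*(4 - 2*4) = 3*(4 - 8) = 3*(-4) = -12)
-(-6*(-43) + M(J)) = -(-6*(-43) - 9*(-12)) = -(258 + 108) = -1*366 = -366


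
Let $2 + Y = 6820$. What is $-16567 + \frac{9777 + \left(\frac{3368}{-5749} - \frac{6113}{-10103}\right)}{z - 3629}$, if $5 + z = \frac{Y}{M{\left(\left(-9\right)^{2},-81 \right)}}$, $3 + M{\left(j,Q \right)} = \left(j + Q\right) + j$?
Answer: $- \frac{133117255467215761}{8033748326599} \approx -16570.0$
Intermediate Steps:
$M{\left(j,Q \right)} = -3 + Q + 2 j$ ($M{\left(j,Q \right)} = -3 + \left(\left(j + Q\right) + j\right) = -3 + \left(\left(Q + j\right) + j\right) = -3 + \left(Q + 2 j\right) = -3 + Q + 2 j$)
$Y = 6818$ ($Y = -2 + 6820 = 6818$)
$z = \frac{3214}{39}$ ($z = -5 + \frac{6818}{-3 - 81 + 2 \left(-9\right)^{2}} = -5 + \frac{6818}{-3 - 81 + 2 \cdot 81} = -5 + \frac{6818}{-3 - 81 + 162} = -5 + \frac{6818}{78} = -5 + 6818 \cdot \frac{1}{78} = -5 + \frac{3409}{39} = \frac{3214}{39} \approx 82.41$)
$-16567 + \frac{9777 + \left(\frac{3368}{-5749} - \frac{6113}{-10103}\right)}{z - 3629} = -16567 + \frac{9777 + \left(\frac{3368}{-5749} - \frac{6113}{-10103}\right)}{\frac{3214}{39} - 3629} = -16567 + \frac{9777 + \left(3368 \left(- \frac{1}{5749}\right) - - \frac{6113}{10103}\right)}{- \frac{138317}{39}} = -16567 + \left(9777 + \left(- \frac{3368}{5749} + \frac{6113}{10103}\right)\right) \left(- \frac{39}{138317}\right) = -16567 + \left(9777 + \frac{1116733}{58082147}\right) \left(- \frac{39}{138317}\right) = -16567 + \frac{567870267952}{58082147} \left(- \frac{39}{138317}\right) = -16567 - \frac{22146940450128}{8033748326599} = - \frac{133117255467215761}{8033748326599}$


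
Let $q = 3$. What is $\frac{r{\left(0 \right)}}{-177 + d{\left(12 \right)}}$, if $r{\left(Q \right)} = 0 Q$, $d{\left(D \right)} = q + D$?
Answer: $0$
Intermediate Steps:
$d{\left(D \right)} = 3 + D$
$r{\left(Q \right)} = 0$
$\frac{r{\left(0 \right)}}{-177 + d{\left(12 \right)}} = \frac{0}{-177 + \left(3 + 12\right)} = \frac{0}{-177 + 15} = \frac{0}{-162} = 0 \left(- \frac{1}{162}\right) = 0$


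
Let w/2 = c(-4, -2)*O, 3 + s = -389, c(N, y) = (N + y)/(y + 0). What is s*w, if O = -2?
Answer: 4704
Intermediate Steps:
c(N, y) = (N + y)/y
s = -392 (s = -3 - 389 = -392)
w = -12 (w = 2*(((-4 - 2)/(-2))*(-2)) = 2*(-½*(-6)*(-2)) = 2*(3*(-2)) = 2*(-6) = -12)
s*w = -392*(-12) = 4704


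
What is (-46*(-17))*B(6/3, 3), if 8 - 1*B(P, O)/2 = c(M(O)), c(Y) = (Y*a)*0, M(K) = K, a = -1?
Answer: 12512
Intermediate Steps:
c(Y) = 0 (c(Y) = (Y*(-1))*0 = -Y*0 = 0)
B(P, O) = 16 (B(P, O) = 16 - 2*0 = 16 + 0 = 16)
(-46*(-17))*B(6/3, 3) = -46*(-17)*16 = 782*16 = 12512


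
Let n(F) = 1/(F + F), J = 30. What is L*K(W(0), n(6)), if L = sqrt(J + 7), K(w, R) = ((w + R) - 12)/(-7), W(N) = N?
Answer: 143*sqrt(37)/84 ≈ 10.355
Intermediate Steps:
n(F) = 1/(2*F)
K(w, R) = 12/7 - R/7 - w/7 (K(w, R) = ((R + w) - 12)*(-1/7) = (-12 + R + w)*(-1/7) = 12/7 - R/7 - w/7)
L = sqrt(37) (L = sqrt(30 + 7) = sqrt(37) ≈ 6.0828)
L*K(W(0), n(6)) = sqrt(37)*(12/7 - 1/(14*6) - 1/7*0) = sqrt(37)*(12/7 - 1/(14*6) + 0) = sqrt(37)*(12/7 - 1/7*1/12 + 0) = sqrt(37)*(12/7 - 1/84 + 0) = sqrt(37)*(143/84) = 143*sqrt(37)/84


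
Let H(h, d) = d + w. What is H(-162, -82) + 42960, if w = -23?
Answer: 42855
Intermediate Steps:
H(h, d) = -23 + d (H(h, d) = d - 23 = -23 + d)
H(-162, -82) + 42960 = (-23 - 82) + 42960 = -105 + 42960 = 42855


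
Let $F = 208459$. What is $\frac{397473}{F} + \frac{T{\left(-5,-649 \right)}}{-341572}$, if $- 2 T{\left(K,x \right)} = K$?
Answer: $\frac{271530252817}{142407515096} \approx 1.9067$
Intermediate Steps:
$T{\left(K,x \right)} = - \frac{K}{2}$
$\frac{397473}{F} + \frac{T{\left(-5,-649 \right)}}{-341572} = \frac{397473}{208459} + \frac{\left(- \frac{1}{2}\right) \left(-5\right)}{-341572} = 397473 \cdot \frac{1}{208459} + \frac{5}{2} \left(- \frac{1}{341572}\right) = \frac{397473}{208459} - \frac{5}{683144} = \frac{271530252817}{142407515096}$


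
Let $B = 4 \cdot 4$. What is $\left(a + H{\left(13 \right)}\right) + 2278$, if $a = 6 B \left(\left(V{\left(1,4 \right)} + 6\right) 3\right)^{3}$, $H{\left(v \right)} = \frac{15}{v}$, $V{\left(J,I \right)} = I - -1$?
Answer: $\frac{44879005}{13} \approx 3.4522 \cdot 10^{6}$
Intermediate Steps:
$V{\left(J,I \right)} = 1 + I$ ($V{\left(J,I \right)} = I + 1 = 1 + I$)
$B = 16$
$a = 3449952$ ($a = 6 \cdot 16 \left(\left(\left(1 + 4\right) + 6\right) 3\right)^{3} = 96 \left(\left(5 + 6\right) 3\right)^{3} = 96 \left(11 \cdot 3\right)^{3} = 96 \cdot 33^{3} = 96 \cdot 35937 = 3449952$)
$\left(a + H{\left(13 \right)}\right) + 2278 = \left(3449952 + \frac{15}{13}\right) + 2278 = \frac{44849391}{13} + 2278 = \frac{44879005}{13}$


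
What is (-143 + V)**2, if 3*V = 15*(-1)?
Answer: 21904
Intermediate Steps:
V = -5 (V = (15*(-1))/3 = (1/3)*(-15) = -5)
(-143 + V)**2 = (-143 - 5)**2 = (-148)**2 = 21904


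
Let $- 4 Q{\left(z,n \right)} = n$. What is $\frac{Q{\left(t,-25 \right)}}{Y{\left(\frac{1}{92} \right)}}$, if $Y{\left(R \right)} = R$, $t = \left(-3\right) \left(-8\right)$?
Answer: $575$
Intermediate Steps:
$t = 24$
$Q{\left(z,n \right)} = - \frac{n}{4}$
$\frac{Q{\left(t,-25 \right)}}{Y{\left(\frac{1}{92} \right)}} = \frac{\left(- \frac{1}{4}\right) \left(-25\right)}{\frac{1}{92}} = \frac{25 \frac{1}{\frac{1}{92}}}{4} = \frac{25}{4} \cdot 92 = 575$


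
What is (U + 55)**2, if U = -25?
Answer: 900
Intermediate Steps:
(U + 55)**2 = (-25 + 55)**2 = 30**2 = 900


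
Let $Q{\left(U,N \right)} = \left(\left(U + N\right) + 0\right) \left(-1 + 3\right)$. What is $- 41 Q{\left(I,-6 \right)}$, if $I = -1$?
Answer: $574$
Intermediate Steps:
$Q{\left(U,N \right)} = 2 N + 2 U$ ($Q{\left(U,N \right)} = \left(\left(N + U\right) + 0\right) 2 = \left(N + U\right) 2 = 2 N + 2 U$)
$- 41 Q{\left(I,-6 \right)} = - 41 \left(2 \left(-6\right) + 2 \left(-1\right)\right) = - 41 \left(-12 - 2\right) = \left(-41\right) \left(-14\right) = 574$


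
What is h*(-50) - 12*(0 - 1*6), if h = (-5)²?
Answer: -1178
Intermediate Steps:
h = 25
h*(-50) - 12*(0 - 1*6) = 25*(-50) - 12*(0 - 1*6) = -1250 - 12*(0 - 6) = -1250 - 12*(-6) = -1250 + 72 = -1178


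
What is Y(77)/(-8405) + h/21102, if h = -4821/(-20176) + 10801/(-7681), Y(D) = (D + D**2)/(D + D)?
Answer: -129058815911543/27486166365147360 ≈ -0.0046954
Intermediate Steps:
Y(D) = (D + D**2)/(2*D) (Y(D) = (D + D**2)/((2*D)) = (D + D**2)*(1/(2*D)) = (D + D**2)/(2*D))
h = -180890875/154971856 (h = -4821*(-1/20176) + 10801*(-1/7681) = 4821/20176 - 10801/7681 = -180890875/154971856 ≈ -1.1672)
Y(77)/(-8405) + h/21102 = (1/2 + (1/2)*77)/(-8405) - 180890875/154971856/21102 = (1/2 + 77/2)*(-1/8405) - 180890875/154971856*1/21102 = 39*(-1/8405) - 180890875/3270216105312 = -39/8405 - 180890875/3270216105312 = -129058815911543/27486166365147360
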